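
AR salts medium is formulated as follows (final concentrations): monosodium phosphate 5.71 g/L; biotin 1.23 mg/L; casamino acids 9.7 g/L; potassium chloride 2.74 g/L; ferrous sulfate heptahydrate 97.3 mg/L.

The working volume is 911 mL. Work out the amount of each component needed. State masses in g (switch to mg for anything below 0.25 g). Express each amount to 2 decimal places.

monosodium phosphate 5.20 g; biotin 1.12 mg; casamino acids 8.84 g; potassium chloride 2.50 g; ferrous sulfate heptahydrate 88.64 mg

Scale factor relative to 1 L: 0.911.
monosodium phosphate: 5.71 g/L × 0.911 L = 5.20 g
biotin: 1.23 mg/L × 0.911 L = 1.12 mg
casamino acids: 9.7 g/L × 0.911 L = 8.84 g
potassium chloride: 2.74 g/L × 0.911 L = 2.50 g
ferrous sulfate heptahydrate: 97.3 mg/L × 0.911 L = 88.64 mg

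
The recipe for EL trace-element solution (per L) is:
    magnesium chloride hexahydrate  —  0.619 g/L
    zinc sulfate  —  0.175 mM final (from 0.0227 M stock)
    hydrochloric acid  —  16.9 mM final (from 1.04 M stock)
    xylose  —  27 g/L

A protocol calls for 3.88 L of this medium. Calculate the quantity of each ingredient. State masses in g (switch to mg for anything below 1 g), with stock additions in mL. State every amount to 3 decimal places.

Scale factor relative to 1 L: 3.88.
magnesium chloride hexahydrate: 0.619 g/L × 3.88 L = 2.402 g
zinc sulfate: V = C2·V2/C1 = 0.175 mM × 3880 mL ÷ 22.7 mM = 29.912 mL
hydrochloric acid: V = C2·V2/C1 = 16.9 mM × 3880 mL ÷ 1040 mM = 63.050 mL
xylose: 27 g/L × 3.88 L = 104.760 g

magnesium chloride hexahydrate 2.402 g; zinc sulfate 29.912 mL; hydrochloric acid 63.050 mL; xylose 104.760 g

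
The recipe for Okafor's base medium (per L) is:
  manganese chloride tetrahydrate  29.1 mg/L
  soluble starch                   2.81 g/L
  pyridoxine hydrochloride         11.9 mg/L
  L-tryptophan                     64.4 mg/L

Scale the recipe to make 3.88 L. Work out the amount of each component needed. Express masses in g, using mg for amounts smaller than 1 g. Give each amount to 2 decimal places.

Working volume: 3.88 L.
manganese chloride tetrahydrate: 29.1 mg/L × 3.88 L = 112.91 mg
soluble starch: 2.81 g/L × 3.88 L = 10.90 g
pyridoxine hydrochloride: 11.9 mg/L × 3.88 L = 46.17 mg
L-tryptophan: 64.4 mg/L × 3.88 L = 249.87 mg

manganese chloride tetrahydrate 112.91 mg; soluble starch 10.90 g; pyridoxine hydrochloride 46.17 mg; L-tryptophan 249.87 mg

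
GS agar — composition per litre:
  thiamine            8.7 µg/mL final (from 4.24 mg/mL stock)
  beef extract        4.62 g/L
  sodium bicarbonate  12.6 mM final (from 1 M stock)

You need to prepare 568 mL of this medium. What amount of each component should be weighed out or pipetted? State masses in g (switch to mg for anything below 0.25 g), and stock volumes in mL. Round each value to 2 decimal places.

thiamine 1.17 mL; beef extract 2.62 g; sodium bicarbonate 7.16 mL

Working volume: 568 mL = 0.568 L.
thiamine: V = C2·V2/C1 = 8.7 µg/mL × 568 mL ÷ 4240 µg/mL = 1.17 mL
beef extract: 4.62 g/L × 0.568 L = 2.62 g
sodium bicarbonate: V = C2·V2/C1 = 12.6 mM × 568 mL ÷ 1000 mM = 7.16 mL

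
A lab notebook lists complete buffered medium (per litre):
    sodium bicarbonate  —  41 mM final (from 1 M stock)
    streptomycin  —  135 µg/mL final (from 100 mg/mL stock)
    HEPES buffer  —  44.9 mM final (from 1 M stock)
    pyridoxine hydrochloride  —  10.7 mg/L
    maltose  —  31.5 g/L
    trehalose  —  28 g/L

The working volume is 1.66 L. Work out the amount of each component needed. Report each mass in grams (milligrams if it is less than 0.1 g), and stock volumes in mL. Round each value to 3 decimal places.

Working volume: 1.66 L.
sodium bicarbonate: dilute stock: 41 mM × 1660 mL ÷ 1000 mM = 68.060 mL
streptomycin: V = C2·V2/C1 = 135 µg/mL × 1660 mL ÷ 100000 µg/mL = 2.241 mL
HEPES buffer: V = C2·V2/C1 = 44.9 mM × 1660 mL ÷ 1000 mM = 74.534 mL
pyridoxine hydrochloride: 10.7 mg/L × 1.66 L = 17.762 mg
maltose: 31.5 g/L × 1.66 L = 52.290 g
trehalose: 28 g/L × 1.66 L = 46.480 g

sodium bicarbonate 68.060 mL; streptomycin 2.241 mL; HEPES buffer 74.534 mL; pyridoxine hydrochloride 17.762 mg; maltose 52.290 g; trehalose 46.480 g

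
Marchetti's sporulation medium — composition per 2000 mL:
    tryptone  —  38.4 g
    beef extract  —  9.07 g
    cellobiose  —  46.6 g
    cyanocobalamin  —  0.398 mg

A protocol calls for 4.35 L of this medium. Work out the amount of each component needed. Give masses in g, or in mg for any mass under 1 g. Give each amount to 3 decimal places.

Scale factor = 4350 mL / 2000 mL = 2.175.
tryptone: 38.4 g × (4350 mL / 2000 mL) = 83.520 g
beef extract: 9.07 g × (4350 mL / 2000 mL) = 19.727 g
cellobiose: 46.6 g × (4350 mL / 2000 mL) = 101.355 g
cyanocobalamin: 0.398 mg × (4350 mL / 2000 mL) = 0.866 mg

tryptone 83.520 g; beef extract 19.727 g; cellobiose 101.355 g; cyanocobalamin 0.866 mg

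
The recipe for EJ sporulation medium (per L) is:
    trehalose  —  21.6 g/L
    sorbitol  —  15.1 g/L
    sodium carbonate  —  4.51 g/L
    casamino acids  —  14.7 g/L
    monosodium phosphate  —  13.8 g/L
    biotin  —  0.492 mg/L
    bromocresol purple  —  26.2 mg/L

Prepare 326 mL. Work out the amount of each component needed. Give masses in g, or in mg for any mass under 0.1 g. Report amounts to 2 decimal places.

trehalose 7.04 g; sorbitol 4.92 g; sodium carbonate 1.47 g; casamino acids 4.79 g; monosodium phosphate 4.50 g; biotin 0.16 mg; bromocresol purple 8.54 mg

Scale factor relative to 1 L: 0.326.
trehalose: 21.6 g/L × 0.326 L = 7.04 g
sorbitol: 15.1 g/L × 0.326 L = 4.92 g
sodium carbonate: 4.51 g/L × 0.326 L = 1.47 g
casamino acids: 14.7 g/L × 0.326 L = 4.79 g
monosodium phosphate: 13.8 g/L × 0.326 L = 4.50 g
biotin: 0.492 mg/L × 0.326 L = 0.16 mg
bromocresol purple: 26.2 mg/L × 0.326 L = 8.54 mg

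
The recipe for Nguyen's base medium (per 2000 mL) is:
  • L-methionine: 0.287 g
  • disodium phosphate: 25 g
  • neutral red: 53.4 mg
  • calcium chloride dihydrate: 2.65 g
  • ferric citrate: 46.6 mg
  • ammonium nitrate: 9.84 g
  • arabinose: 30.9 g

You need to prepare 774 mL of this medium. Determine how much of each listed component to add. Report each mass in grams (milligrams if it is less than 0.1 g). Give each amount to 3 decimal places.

L-methionine 0.111 g; disodium phosphate 9.675 g; neutral red 20.666 mg; calcium chloride dihydrate 1.026 g; ferric citrate 18.034 mg; ammonium nitrate 3.808 g; arabinose 11.958 g

Scale factor = 774 mL / 2000 mL = 0.387.
L-methionine: 0.287 g × (774 mL / 2000 mL) = 0.111 g
disodium phosphate: 25 g × (774 mL / 2000 mL) = 9.675 g
neutral red: 53.4 mg × (774 mL / 2000 mL) = 20.666 mg
calcium chloride dihydrate: 2.65 g × (774 mL / 2000 mL) = 1.026 g
ferric citrate: 46.6 mg × (774 mL / 2000 mL) = 18.034 mg
ammonium nitrate: 9.84 g × (774 mL / 2000 mL) = 3.808 g
arabinose: 30.9 g × (774 mL / 2000 mL) = 11.958 g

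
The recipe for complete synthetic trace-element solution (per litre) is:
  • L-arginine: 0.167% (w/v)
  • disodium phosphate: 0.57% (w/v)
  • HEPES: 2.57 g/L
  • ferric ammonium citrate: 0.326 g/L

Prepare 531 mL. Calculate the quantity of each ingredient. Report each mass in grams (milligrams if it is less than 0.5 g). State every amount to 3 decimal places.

L-arginine 0.887 g; disodium phosphate 3.027 g; HEPES 1.365 g; ferric ammonium citrate 173.106 mg

Scale factor relative to 1 L: 0.531.
L-arginine: 0.167% w/v = 1.67 g/L → 1.67 × 0.531 L = 0.887 g
disodium phosphate: 0.57 g per 100 mL × 531 mL ÷ 100 = 3.027 g
HEPES: 2.57 g/L × 0.531 L = 1.365 g
ferric ammonium citrate: 0.326 g/L × 0.531 L = 0.173106 g = 173.106 mg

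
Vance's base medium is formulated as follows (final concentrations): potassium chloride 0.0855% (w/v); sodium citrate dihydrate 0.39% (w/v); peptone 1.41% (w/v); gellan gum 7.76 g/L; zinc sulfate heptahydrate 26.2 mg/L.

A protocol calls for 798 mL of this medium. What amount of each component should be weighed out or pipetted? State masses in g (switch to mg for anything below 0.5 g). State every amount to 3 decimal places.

Scale factor relative to 1 L: 0.798.
potassium chloride: 0.0855 g per 100 mL × 798 mL ÷ 100 = 0.682 g
sodium citrate dihydrate: 0.39% w/v = 3.9 g/L → 3.9 × 0.798 L = 3.112 g
peptone: 1.41 g per 100 mL × 798 mL ÷ 100 = 11.252 g
gellan gum: 7.76 g/L × 0.798 L = 6.192 g
zinc sulfate heptahydrate: 26.2 mg/L × 0.798 L = 20.908 mg

potassium chloride 0.682 g; sodium citrate dihydrate 3.112 g; peptone 11.252 g; gellan gum 6.192 g; zinc sulfate heptahydrate 20.908 mg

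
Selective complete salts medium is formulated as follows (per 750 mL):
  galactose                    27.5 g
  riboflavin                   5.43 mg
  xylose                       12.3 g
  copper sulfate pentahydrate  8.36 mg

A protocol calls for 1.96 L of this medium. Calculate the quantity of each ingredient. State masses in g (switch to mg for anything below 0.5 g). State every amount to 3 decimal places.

Ratio of target to recipe volume: 1960 / 750 = 2.61333.
galactose: 27.5 g × (1960 mL / 750 mL) = 71.867 g
riboflavin: 5.43 mg × (1960 mL / 750 mL) = 14.190 mg
xylose: 12.3 g × (1960 mL / 750 mL) = 32.144 g
copper sulfate pentahydrate: 8.36 mg × (1960 mL / 750 mL) = 21.847 mg

galactose 71.867 g; riboflavin 14.190 mg; xylose 32.144 g; copper sulfate pentahydrate 21.847 mg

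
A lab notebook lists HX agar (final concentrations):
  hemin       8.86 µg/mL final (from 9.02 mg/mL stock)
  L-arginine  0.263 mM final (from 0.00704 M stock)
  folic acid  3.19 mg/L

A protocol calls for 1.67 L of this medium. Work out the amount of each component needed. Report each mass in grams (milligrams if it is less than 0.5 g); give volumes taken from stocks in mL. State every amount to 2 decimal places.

hemin 1.64 mL; L-arginine 62.39 mL; folic acid 5.33 mg

Working volume: 1.67 L.
hemin: V = C2·V2/C1 = 8.86 µg/mL × 1670 mL ÷ 9020 µg/mL = 1.64 mL
L-arginine: V = C2·V2/C1 = 0.263 mM × 1670 mL ÷ 7.04 mM = 62.39 mL
folic acid: 3.19 mg/L × 1.67 L = 5.33 mg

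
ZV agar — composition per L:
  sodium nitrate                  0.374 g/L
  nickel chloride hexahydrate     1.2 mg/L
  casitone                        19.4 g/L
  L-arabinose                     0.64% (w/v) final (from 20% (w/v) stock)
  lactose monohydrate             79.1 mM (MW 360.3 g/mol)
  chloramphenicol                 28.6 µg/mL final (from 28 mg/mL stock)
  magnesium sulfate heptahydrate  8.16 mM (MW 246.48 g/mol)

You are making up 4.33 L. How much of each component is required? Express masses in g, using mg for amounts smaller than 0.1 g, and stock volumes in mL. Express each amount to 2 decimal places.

Scale factor relative to 1 L: 4.33.
sodium nitrate: 0.374 g/L × 4.33 L = 1.62 g
nickel chloride hexahydrate: 1.2 mg/L × 4.33 L = 5.20 mg
casitone: 19.4 g/L × 4.33 L = 84.00 g
L-arabinose: C1V1 = C2V2 → 0.64% ÷ 20% × 4330 mL = 138.56 mL
lactose monohydrate: 79.1 mmol/L × 360.3 g/mol × 4.33 L ÷ 1000 = 123.40 g
chloramphenicol: dilute stock: 28.6 µg/mL × 4330 mL ÷ 28000 µg/mL = 4.42 mL
magnesium sulfate heptahydrate: 8.16 mmol/L × 246.48 g/mol × 4.33 L ÷ 1000 = 8.71 g

sodium nitrate 1.62 g; nickel chloride hexahydrate 5.20 mg; casitone 84.00 g; L-arabinose 138.56 mL; lactose monohydrate 123.40 g; chloramphenicol 4.42 mL; magnesium sulfate heptahydrate 8.71 g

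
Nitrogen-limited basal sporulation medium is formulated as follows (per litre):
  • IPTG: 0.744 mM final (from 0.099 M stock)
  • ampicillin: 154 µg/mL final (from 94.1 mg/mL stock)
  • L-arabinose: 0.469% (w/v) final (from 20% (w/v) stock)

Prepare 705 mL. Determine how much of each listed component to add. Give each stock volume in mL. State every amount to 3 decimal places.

Target volume = 705 mL = 0.705 L.
IPTG: dilute stock: 0.744 mM × 705 mL ÷ 99 mM = 5.298 mL
ampicillin: C1V1 = C2V2 → 154 µg/mL × 705 mL ÷ 94100 µg/mL = 1.154 mL
L-arabinose: dilute stock: 0.469% ÷ 20% × 705 mL = 16.532 mL

IPTG 5.298 mL; ampicillin 1.154 mL; L-arabinose 16.532 mL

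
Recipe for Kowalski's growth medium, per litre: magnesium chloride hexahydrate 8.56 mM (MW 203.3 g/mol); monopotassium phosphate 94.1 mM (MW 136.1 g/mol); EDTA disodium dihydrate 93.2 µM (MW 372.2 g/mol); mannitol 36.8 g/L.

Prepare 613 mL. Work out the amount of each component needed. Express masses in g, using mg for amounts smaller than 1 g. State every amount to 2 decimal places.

magnesium chloride hexahydrate 1.07 g; monopotassium phosphate 7.85 g; EDTA disodium dihydrate 21.26 mg; mannitol 22.56 g

Working volume: 613 mL = 0.613 L.
magnesium chloride hexahydrate: 8.56 mmol/L × 203.3 g/mol × 0.613 L ÷ 1000 = 1.07 g
monopotassium phosphate: 94.1 mmol/L × 136.1 g/mol × 0.613 L ÷ 1000 = 7.85 g
EDTA disodium dihydrate: 93.2 µmol/L × 372.2 g/mol × 0.613 L ÷ 1000 = 21.26 mg
mannitol: 36.8 g/L × 0.613 L = 22.56 g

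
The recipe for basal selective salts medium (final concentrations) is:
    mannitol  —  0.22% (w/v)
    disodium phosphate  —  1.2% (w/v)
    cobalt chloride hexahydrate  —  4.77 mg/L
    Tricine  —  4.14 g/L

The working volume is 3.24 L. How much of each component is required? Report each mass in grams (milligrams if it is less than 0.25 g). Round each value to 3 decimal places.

mannitol 7.128 g; disodium phosphate 38.880 g; cobalt chloride hexahydrate 15.455 mg; Tricine 13.414 g

Scale factor relative to 1 L: 3.24.
mannitol: 0.22% w/v = 2.2 g/L → 2.2 × 3.24 L = 7.128 g
disodium phosphate: 1.2% w/v = 12 g/L → 12 × 3.24 L = 38.880 g
cobalt chloride hexahydrate: 4.77 mg/L × 3.24 L = 15.455 mg
Tricine: 4.14 g/L × 3.24 L = 13.414 g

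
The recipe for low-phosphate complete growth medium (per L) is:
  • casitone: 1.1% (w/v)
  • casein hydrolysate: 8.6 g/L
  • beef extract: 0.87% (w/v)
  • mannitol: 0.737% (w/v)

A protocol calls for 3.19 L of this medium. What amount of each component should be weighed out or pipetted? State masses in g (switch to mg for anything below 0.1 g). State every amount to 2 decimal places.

casitone 35.09 g; casein hydrolysate 27.43 g; beef extract 27.75 g; mannitol 23.51 g

Working volume: 3.19 L.
casitone: 1.1% w/v = 11 g/L → 11 × 3.19 L = 35.09 g
casein hydrolysate: 8.6 g/L × 3.19 L = 27.43 g
beef extract: 0.87 g per 100 mL × 3190 mL ÷ 100 = 27.75 g
mannitol: 0.737 g per 100 mL × 3190 mL ÷ 100 = 23.51 g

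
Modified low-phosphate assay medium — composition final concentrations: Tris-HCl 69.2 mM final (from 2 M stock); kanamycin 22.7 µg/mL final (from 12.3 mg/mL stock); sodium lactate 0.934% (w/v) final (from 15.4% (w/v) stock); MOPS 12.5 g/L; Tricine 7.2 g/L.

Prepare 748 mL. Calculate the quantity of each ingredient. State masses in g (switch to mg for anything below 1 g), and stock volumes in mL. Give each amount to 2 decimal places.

Tris-HCl 25.88 mL; kanamycin 1.38 mL; sodium lactate 45.37 mL; MOPS 9.35 g; Tricine 5.39 g

Scale factor relative to 1 L: 0.748.
Tris-HCl: dilute stock: 69.2 mM × 748 mL ÷ 2000 mM = 25.88 mL
kanamycin: dilute stock: 22.7 µg/mL × 748 mL ÷ 12300 µg/mL = 1.38 mL
sodium lactate: dilute stock: 0.934% ÷ 15.4% × 748 mL = 45.37 mL
MOPS: 12.5 g/L × 0.748 L = 9.35 g
Tricine: 7.2 g/L × 0.748 L = 5.39 g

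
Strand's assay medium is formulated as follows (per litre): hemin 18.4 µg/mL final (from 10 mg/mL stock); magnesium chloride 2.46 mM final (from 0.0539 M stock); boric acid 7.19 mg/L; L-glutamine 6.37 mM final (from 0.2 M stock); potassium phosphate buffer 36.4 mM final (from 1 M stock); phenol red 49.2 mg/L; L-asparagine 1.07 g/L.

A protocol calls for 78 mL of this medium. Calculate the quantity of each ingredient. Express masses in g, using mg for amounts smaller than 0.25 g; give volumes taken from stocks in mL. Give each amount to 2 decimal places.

hemin 0.14 mL; magnesium chloride 3.56 mL; boric acid 0.56 mg; L-glutamine 2.48 mL; potassium phosphate buffer 2.84 mL; phenol red 3.84 mg; L-asparagine 83.46 mg

Scale factor relative to 1 L: 0.078.
hemin: V = C2·V2/C1 = 18.4 µg/mL × 78 mL ÷ 10000 µg/mL = 0.14 mL
magnesium chloride: V = C2·V2/C1 = 2.46 mM × 78 mL ÷ 53.9 mM = 3.56 mL
boric acid: 7.19 mg/L × 0.078 L = 0.56 mg
L-glutamine: C1V1 = C2V2 → 6.37 mM × 78 mL ÷ 200 mM = 2.48 mL
potassium phosphate buffer: C1V1 = C2V2 → 36.4 mM × 78 mL ÷ 1000 mM = 2.84 mL
phenol red: 49.2 mg/L × 0.078 L = 3.84 mg
L-asparagine: 1.07 g/L × 0.078 L = 0.08346 g = 83.46 mg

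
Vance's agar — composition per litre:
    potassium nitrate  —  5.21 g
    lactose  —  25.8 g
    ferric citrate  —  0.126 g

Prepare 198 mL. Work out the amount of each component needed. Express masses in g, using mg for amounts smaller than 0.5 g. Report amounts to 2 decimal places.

potassium nitrate 1.03 g; lactose 5.11 g; ferric citrate 24.95 mg

Ratio of target to recipe volume: 198 / 1000 = 0.198.
potassium nitrate: 5.21 g × (198 mL / 1000 mL) = 1.03 g
lactose: 25.8 g × (198 mL / 1000 mL) = 5.11 g
ferric citrate: 0.126 g × (198 mL / 1000 mL) = 0.024948 g = 24.95 mg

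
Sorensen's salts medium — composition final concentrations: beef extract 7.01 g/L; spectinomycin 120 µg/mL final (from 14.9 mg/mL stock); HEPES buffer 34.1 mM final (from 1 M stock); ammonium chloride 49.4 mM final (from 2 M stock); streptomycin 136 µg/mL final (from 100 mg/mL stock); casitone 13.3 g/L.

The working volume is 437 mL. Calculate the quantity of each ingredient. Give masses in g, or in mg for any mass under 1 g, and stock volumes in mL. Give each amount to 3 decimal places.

beef extract 3.063 g; spectinomycin 3.519 mL; HEPES buffer 14.902 mL; ammonium chloride 10.794 mL; streptomycin 0.594 mL; casitone 5.812 g

Working volume: 437 mL = 0.437 L.
beef extract: 7.01 g/L × 0.437 L = 3.063 g
spectinomycin: C1V1 = C2V2 → 120 µg/mL × 437 mL ÷ 14900 µg/mL = 3.519 mL
HEPES buffer: C1V1 = C2V2 → 34.1 mM × 437 mL ÷ 1000 mM = 14.902 mL
ammonium chloride: C1V1 = C2V2 → 49.4 mM × 437 mL ÷ 2000 mM = 10.794 mL
streptomycin: C1V1 = C2V2 → 136 µg/mL × 437 mL ÷ 100000 µg/mL = 0.594 mL
casitone: 13.3 g/L × 0.437 L = 5.812 g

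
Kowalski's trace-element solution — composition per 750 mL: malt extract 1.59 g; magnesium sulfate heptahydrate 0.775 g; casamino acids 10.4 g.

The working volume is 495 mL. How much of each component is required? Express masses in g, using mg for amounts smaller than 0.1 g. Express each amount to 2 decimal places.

Scale factor = 495 mL / 750 mL = 0.66.
malt extract: 1.59 g × (495 mL / 750 mL) = 1.05 g
magnesium sulfate heptahydrate: 0.775 g × (495 mL / 750 mL) = 0.51 g
casamino acids: 10.4 g × (495 mL / 750 mL) = 6.86 g

malt extract 1.05 g; magnesium sulfate heptahydrate 0.51 g; casamino acids 6.86 g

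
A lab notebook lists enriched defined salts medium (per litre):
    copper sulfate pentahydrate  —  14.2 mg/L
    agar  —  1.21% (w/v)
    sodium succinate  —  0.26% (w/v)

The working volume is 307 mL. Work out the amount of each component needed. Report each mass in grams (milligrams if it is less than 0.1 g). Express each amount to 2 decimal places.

Scale factor relative to 1 L: 0.307.
copper sulfate pentahydrate: 14.2 mg/L × 0.307 L = 4.36 mg
agar: 1.21 g per 100 mL × 307 mL ÷ 100 = 3.71 g
sodium succinate: 0.26 g per 100 mL × 307 mL ÷ 100 = 0.80 g

copper sulfate pentahydrate 4.36 mg; agar 3.71 g; sodium succinate 0.80 g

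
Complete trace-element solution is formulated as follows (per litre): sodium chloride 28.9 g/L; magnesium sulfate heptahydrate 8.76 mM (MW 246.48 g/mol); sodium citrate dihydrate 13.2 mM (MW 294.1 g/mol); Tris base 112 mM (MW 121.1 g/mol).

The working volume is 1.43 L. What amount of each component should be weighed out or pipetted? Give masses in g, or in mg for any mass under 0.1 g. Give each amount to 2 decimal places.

sodium chloride 41.33 g; magnesium sulfate heptahydrate 3.09 g; sodium citrate dihydrate 5.55 g; Tris base 19.40 g

Working volume: 1.43 L.
sodium chloride: 28.9 g/L × 1.43 L = 41.33 g
magnesium sulfate heptahydrate: 8.76 mmol/L × 246.48 g/mol × 1.43 L ÷ 1000 = 3.09 g
sodium citrate dihydrate: 13.2 mmol/L × 294.1 g/mol × 1.43 L ÷ 1000 = 5.55 g
Tris base: 112 mmol/L × 121.1 g/mol × 1.43 L ÷ 1000 = 19.40 g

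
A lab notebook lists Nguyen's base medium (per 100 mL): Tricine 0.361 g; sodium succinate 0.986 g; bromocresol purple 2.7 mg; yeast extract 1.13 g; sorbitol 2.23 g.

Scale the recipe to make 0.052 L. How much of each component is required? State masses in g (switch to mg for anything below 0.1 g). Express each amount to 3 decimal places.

Tricine 0.188 g; sodium succinate 0.513 g; bromocresol purple 1.404 mg; yeast extract 0.588 g; sorbitol 1.160 g

Scale factor = 52 mL / 100 mL = 0.52.
Tricine: 0.361 g × (52 mL / 100 mL) = 0.188 g
sodium succinate: 0.986 g × (52 mL / 100 mL) = 0.513 g
bromocresol purple: 2.7 mg × (52 mL / 100 mL) = 1.404 mg
yeast extract: 1.13 g × (52 mL / 100 mL) = 0.588 g
sorbitol: 2.23 g × (52 mL / 100 mL) = 1.160 g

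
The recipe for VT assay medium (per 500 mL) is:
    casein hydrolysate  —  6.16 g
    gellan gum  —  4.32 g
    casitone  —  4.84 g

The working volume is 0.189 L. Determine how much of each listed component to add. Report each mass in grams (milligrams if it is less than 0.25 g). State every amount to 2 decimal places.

Scale factor = 189 mL / 500 mL = 0.378.
casein hydrolysate: 6.16 g × (189 mL / 500 mL) = 2.33 g
gellan gum: 4.32 g × (189 mL / 500 mL) = 1.63 g
casitone: 4.84 g × (189 mL / 500 mL) = 1.83 g

casein hydrolysate 2.33 g; gellan gum 1.63 g; casitone 1.83 g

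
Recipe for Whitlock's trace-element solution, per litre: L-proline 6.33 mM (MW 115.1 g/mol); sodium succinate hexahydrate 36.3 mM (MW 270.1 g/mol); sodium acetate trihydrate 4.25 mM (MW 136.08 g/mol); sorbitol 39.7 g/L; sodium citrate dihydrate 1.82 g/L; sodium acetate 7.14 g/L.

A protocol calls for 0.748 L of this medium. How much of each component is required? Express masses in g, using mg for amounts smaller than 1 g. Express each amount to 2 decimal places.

L-proline 544.98 mg; sodium succinate hexahydrate 7.33 g; sodium acetate trihydrate 432.60 mg; sorbitol 29.70 g; sodium citrate dihydrate 1.36 g; sodium acetate 5.34 g

Scale factor relative to 1 L: 0.748.
L-proline: 6.33 mmol/L × 115.1 mg/mmol × 0.748 L = 544.98 mg
sodium succinate hexahydrate: 36.3 mmol/L × 270.1 g/mol × 0.748 L ÷ 1000 = 7.33 g
sodium acetate trihydrate: 4.25 mmol/L × 136.08 mg/mmol × 0.748 L = 432.60 mg
sorbitol: 39.7 g/L × 0.748 L = 29.70 g
sodium citrate dihydrate: 1.82 g/L × 0.748 L = 1.36 g
sodium acetate: 7.14 g/L × 0.748 L = 5.34 g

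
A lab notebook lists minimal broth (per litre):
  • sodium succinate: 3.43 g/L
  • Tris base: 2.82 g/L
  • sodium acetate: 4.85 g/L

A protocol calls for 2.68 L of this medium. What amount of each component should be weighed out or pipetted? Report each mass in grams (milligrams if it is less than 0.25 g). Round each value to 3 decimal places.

Scale factor relative to 1 L: 2.68.
sodium succinate: 3.43 g/L × 2.68 L = 9.192 g
Tris base: 2.82 g/L × 2.68 L = 7.558 g
sodium acetate: 4.85 g/L × 2.68 L = 12.998 g

sodium succinate 9.192 g; Tris base 7.558 g; sodium acetate 12.998 g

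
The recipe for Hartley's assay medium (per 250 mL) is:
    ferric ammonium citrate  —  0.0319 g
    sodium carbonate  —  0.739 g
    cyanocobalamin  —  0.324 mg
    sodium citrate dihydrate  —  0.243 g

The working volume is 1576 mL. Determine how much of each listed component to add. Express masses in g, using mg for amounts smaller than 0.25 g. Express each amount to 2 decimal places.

ferric ammonium citrate 201.10 mg; sodium carbonate 4.66 g; cyanocobalamin 2.04 mg; sodium citrate dihydrate 1.53 g

Scale factor = 1576 mL / 250 mL = 6.304.
ferric ammonium citrate: 0.0319 g × (1576 mL / 250 mL) = 0.201098 g = 201.10 mg
sodium carbonate: 0.739 g × (1576 mL / 250 mL) = 4.66 g
cyanocobalamin: 0.324 mg × (1576 mL / 250 mL) = 2.04 mg
sodium citrate dihydrate: 0.243 g × (1576 mL / 250 mL) = 1.53 g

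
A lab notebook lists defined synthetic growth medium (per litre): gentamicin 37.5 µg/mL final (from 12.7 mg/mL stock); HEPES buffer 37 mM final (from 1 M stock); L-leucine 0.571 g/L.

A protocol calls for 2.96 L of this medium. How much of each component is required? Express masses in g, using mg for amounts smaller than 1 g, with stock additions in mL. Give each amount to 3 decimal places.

Scale factor relative to 1 L: 2.96.
gentamicin: C1V1 = C2V2 → 37.5 µg/mL × 2960 mL ÷ 12700 µg/mL = 8.740 mL
HEPES buffer: dilute stock: 37 mM × 2960 mL ÷ 1000 mM = 109.520 mL
L-leucine: 0.571 g/L × 2.96 L = 1.690 g

gentamicin 8.740 mL; HEPES buffer 109.520 mL; L-leucine 1.690 g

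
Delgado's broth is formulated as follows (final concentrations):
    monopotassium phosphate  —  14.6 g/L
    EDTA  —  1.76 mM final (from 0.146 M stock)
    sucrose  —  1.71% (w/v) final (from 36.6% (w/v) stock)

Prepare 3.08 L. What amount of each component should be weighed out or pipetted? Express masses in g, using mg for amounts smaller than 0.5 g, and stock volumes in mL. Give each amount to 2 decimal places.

Working volume: 3.08 L.
monopotassium phosphate: 14.6 g/L × 3.08 L = 44.97 g
EDTA: dilute stock: 1.76 mM × 3080 mL ÷ 146 mM = 37.13 mL
sucrose: C1V1 = C2V2 → 1.71% ÷ 36.6% × 3080 mL = 143.90 mL

monopotassium phosphate 44.97 g; EDTA 37.13 mL; sucrose 143.90 mL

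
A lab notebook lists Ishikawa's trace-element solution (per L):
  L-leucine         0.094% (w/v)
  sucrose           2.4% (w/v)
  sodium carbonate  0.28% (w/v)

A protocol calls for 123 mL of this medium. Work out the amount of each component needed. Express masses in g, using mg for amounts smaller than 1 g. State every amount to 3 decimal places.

L-leucine 115.620 mg; sucrose 2.952 g; sodium carbonate 344.400 mg

Scale factor relative to 1 L: 0.123.
L-leucine: 0.094% w/v = 0.94 g/L → 0.94 × 0.123 L = 0.11562 g = 115.620 mg
sucrose: 2.4% w/v = 24 g/L → 24 × 0.123 L = 2.952 g
sodium carbonate: 0.28 g per 100 mL × 123 mL ÷ 100 = 0.3444 g = 344.400 mg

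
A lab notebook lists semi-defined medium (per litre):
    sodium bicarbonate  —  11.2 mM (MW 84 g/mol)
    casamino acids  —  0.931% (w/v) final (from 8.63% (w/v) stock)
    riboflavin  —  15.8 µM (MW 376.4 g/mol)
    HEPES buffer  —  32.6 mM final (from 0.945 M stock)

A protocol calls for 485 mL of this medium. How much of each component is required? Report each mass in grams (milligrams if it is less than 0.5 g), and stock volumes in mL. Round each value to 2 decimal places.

sodium bicarbonate 456.29 mg; casamino acids 52.32 mL; riboflavin 2.88 mg; HEPES buffer 16.73 mL

Scale factor relative to 1 L: 0.485.
sodium bicarbonate: 11.2 mmol/L × 84 mg/mmol × 0.485 L = 456.29 mg
casamino acids: V = C2·V2/C1 = 0.931% ÷ 8.63% × 485 mL = 52.32 mL
riboflavin: 15.8 µmol/L × 376.4 g/mol × 0.485 L ÷ 1000 = 2.88 mg
HEPES buffer: V = C2·V2/C1 = 32.6 mM × 485 mL ÷ 945 mM = 16.73 mL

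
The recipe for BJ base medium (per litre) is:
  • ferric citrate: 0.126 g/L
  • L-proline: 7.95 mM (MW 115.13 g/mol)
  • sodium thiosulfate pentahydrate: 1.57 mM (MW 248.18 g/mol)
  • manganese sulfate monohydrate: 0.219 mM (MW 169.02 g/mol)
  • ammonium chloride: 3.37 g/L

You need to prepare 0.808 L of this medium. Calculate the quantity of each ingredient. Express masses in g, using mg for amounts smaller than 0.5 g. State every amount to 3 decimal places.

ferric citrate 101.808 mg; L-proline 0.740 g; sodium thiosulfate pentahydrate 314.831 mg; manganese sulfate monohydrate 29.908 mg; ammonium chloride 2.723 g

Scale factor relative to 1 L: 0.808.
ferric citrate: 0.126 g/L × 0.808 L = 0.101808 g = 101.808 mg
L-proline: 7.95 mmol/L × 115.13 g/mol × 0.808 L ÷ 1000 = 0.740 g
sodium thiosulfate pentahydrate: 1.57 mmol/L × 248.18 mg/mmol × 0.808 L = 314.831 mg
manganese sulfate monohydrate: 0.219 mmol/L × 169.02 mg/mmol × 0.808 L = 29.908 mg
ammonium chloride: 3.37 g/L × 0.808 L = 2.723 g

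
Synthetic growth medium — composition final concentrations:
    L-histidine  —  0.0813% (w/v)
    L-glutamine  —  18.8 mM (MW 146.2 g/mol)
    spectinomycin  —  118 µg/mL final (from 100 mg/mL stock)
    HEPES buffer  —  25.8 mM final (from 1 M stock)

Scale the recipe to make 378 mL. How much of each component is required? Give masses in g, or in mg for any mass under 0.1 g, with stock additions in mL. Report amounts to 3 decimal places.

L-histidine 0.307 g; L-glutamine 1.039 g; spectinomycin 0.446 mL; HEPES buffer 9.752 mL

Working volume: 378 mL = 0.378 L.
L-histidine: 0.0813% w/v = 0.813 g/L → 0.813 × 0.378 L = 0.307 g
L-glutamine: 18.8 mmol/L × 146.2 g/mol × 0.378 L ÷ 1000 = 1.039 g
spectinomycin: V = C2·V2/C1 = 118 µg/mL × 378 mL ÷ 100000 µg/mL = 0.446 mL
HEPES buffer: C1V1 = C2V2 → 25.8 mM × 378 mL ÷ 1000 mM = 9.752 mL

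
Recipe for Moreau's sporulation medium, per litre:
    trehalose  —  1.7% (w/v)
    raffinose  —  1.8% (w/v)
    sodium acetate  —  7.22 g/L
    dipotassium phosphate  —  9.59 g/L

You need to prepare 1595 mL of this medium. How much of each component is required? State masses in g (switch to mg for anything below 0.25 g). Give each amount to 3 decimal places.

Working volume: 1595 mL = 1.595 L.
trehalose: 1.7% w/v = 17 g/L → 17 × 1.595 L = 27.115 g
raffinose: 1.8% w/v = 18 g/L → 18 × 1.595 L = 28.710 g
sodium acetate: 7.22 g/L × 1.595 L = 11.516 g
dipotassium phosphate: 9.59 g/L × 1.595 L = 15.296 g

trehalose 27.115 g; raffinose 28.710 g; sodium acetate 11.516 g; dipotassium phosphate 15.296 g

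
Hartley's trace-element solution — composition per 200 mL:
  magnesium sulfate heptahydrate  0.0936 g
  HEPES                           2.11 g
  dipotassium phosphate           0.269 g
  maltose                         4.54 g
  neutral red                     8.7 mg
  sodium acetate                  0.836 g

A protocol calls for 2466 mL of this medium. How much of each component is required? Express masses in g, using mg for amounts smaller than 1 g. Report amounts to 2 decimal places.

Ratio of target to recipe volume: 2466 / 200 = 12.33.
magnesium sulfate heptahydrate: 0.0936 g × (2466 mL / 200 mL) = 1.15 g
HEPES: 2.11 g × (2466 mL / 200 mL) = 26.02 g
dipotassium phosphate: 0.269 g × (2466 mL / 200 mL) = 3.32 g
maltose: 4.54 g × (2466 mL / 200 mL) = 55.98 g
neutral red: 8.7 mg × (2466 mL / 200 mL) = 107.27 mg
sodium acetate: 0.836 g × (2466 mL / 200 mL) = 10.31 g

magnesium sulfate heptahydrate 1.15 g; HEPES 26.02 g; dipotassium phosphate 3.32 g; maltose 55.98 g; neutral red 107.27 mg; sodium acetate 10.31 g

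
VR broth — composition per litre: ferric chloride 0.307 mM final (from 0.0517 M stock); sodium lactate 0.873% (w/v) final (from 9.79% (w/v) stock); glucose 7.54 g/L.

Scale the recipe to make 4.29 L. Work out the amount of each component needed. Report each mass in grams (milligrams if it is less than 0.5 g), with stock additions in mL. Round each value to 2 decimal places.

ferric chloride 25.47 mL; sodium lactate 382.55 mL; glucose 32.35 g

Scale factor relative to 1 L: 4.29.
ferric chloride: V = C2·V2/C1 = 0.307 mM × 4290 mL ÷ 51.7 mM = 25.47 mL
sodium lactate: V = C2·V2/C1 = 0.873% ÷ 9.79% × 4290 mL = 382.55 mL
glucose: 7.54 g/L × 4.29 L = 32.35 g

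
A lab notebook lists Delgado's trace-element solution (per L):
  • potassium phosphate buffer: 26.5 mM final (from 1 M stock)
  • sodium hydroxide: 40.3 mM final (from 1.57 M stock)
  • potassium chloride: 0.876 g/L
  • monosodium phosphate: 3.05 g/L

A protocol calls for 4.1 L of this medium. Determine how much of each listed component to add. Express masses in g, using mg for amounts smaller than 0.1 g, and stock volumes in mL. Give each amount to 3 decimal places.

potassium phosphate buffer 108.650 mL; sodium hydroxide 105.242 mL; potassium chloride 3.592 g; monosodium phosphate 12.505 g

Working volume: 4.1 L.
potassium phosphate buffer: C1V1 = C2V2 → 26.5 mM × 4100 mL ÷ 1000 mM = 108.650 mL
sodium hydroxide: V = C2·V2/C1 = 40.3 mM × 4100 mL ÷ 1570 mM = 105.242 mL
potassium chloride: 0.876 g/L × 4.1 L = 3.592 g
monosodium phosphate: 3.05 g/L × 4.1 L = 12.505 g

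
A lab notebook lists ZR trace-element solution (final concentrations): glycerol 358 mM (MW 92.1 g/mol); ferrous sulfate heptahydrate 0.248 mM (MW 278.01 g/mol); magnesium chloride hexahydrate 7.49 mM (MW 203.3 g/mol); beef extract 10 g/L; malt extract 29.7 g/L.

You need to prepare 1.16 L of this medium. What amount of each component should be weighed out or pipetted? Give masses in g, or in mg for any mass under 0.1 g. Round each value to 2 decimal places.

Scale factor relative to 1 L: 1.16.
glycerol: 358 mmol/L × 92.1 g/mol × 1.16 L ÷ 1000 = 38.25 g
ferrous sulfate heptahydrate: 0.248 mmol/L × 278.01 mg/mmol × 1.16 L = 79.98 mg
magnesium chloride hexahydrate: 7.49 mmol/L × 203.3 g/mol × 1.16 L ÷ 1000 = 1.77 g
beef extract: 10 g/L × 1.16 L = 11.60 g
malt extract: 29.7 g/L × 1.16 L = 34.45 g

glycerol 38.25 g; ferrous sulfate heptahydrate 79.98 mg; magnesium chloride hexahydrate 1.77 g; beef extract 11.60 g; malt extract 34.45 g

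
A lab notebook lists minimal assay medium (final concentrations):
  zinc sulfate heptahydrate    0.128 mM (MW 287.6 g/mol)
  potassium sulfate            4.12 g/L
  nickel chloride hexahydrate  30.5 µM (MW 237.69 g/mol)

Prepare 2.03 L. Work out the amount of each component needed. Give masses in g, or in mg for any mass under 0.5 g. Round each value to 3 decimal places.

zinc sulfate heptahydrate 74.730 mg; potassium sulfate 8.364 g; nickel chloride hexahydrate 14.717 mg

Working volume: 2.03 L.
zinc sulfate heptahydrate: 0.128 mmol/L × 287.6 mg/mmol × 2.03 L = 74.730 mg
potassium sulfate: 4.12 g/L × 2.03 L = 8.364 g
nickel chloride hexahydrate: 30.5 µmol/L × 237.69 g/mol × 2.03 L ÷ 1000 = 14.717 mg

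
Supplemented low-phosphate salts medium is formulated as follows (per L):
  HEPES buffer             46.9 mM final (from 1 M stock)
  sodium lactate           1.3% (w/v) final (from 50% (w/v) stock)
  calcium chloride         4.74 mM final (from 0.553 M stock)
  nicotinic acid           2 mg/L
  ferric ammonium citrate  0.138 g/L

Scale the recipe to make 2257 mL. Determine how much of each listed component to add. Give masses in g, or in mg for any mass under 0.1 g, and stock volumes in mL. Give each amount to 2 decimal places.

HEPES buffer 105.85 mL; sodium lactate 58.68 mL; calcium chloride 19.35 mL; nicotinic acid 4.51 mg; ferric ammonium citrate 0.31 g

Working volume: 2257 mL = 2.257 L.
HEPES buffer: C1V1 = C2V2 → 46.9 mM × 2257 mL ÷ 1000 mM = 105.85 mL
sodium lactate: dilute stock: 1.3% ÷ 50% × 2257 mL = 58.68 mL
calcium chloride: V = C2·V2/C1 = 4.74 mM × 2257 mL ÷ 553 mM = 19.35 mL
nicotinic acid: 2 mg/L × 2.257 L = 4.51 mg
ferric ammonium citrate: 0.138 g/L × 2.257 L = 0.31 g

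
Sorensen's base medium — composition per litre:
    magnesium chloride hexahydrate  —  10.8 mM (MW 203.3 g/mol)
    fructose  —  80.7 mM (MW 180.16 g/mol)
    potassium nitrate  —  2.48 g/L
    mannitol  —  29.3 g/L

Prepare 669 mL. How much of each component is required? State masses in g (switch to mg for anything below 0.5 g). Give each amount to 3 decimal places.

Scale factor relative to 1 L: 0.669.
magnesium chloride hexahydrate: 10.8 mmol/L × 203.3 g/mol × 0.669 L ÷ 1000 = 1.469 g
fructose: 80.7 mmol/L × 180.16 g/mol × 0.669 L ÷ 1000 = 9.727 g
potassium nitrate: 2.48 g/L × 0.669 L = 1.659 g
mannitol: 29.3 g/L × 0.669 L = 19.602 g

magnesium chloride hexahydrate 1.469 g; fructose 9.727 g; potassium nitrate 1.659 g; mannitol 19.602 g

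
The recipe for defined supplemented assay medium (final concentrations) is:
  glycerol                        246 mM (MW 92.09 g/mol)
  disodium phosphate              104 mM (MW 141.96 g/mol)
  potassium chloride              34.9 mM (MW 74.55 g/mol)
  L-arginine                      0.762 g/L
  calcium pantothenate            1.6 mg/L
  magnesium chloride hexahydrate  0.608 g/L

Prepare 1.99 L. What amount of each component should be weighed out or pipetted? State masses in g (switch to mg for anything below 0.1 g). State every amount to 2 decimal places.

Working volume: 1.99 L.
glycerol: 246 mmol/L × 92.09 g/mol × 1.99 L ÷ 1000 = 45.08 g
disodium phosphate: 104 mmol/L × 141.96 g/mol × 1.99 L ÷ 1000 = 29.38 g
potassium chloride: 34.9 mmol/L × 74.55 g/mol × 1.99 L ÷ 1000 = 5.18 g
L-arginine: 0.762 g/L × 1.99 L = 1.52 g
calcium pantothenate: 1.6 mg/L × 1.99 L = 3.18 mg
magnesium chloride hexahydrate: 0.608 g/L × 1.99 L = 1.21 g

glycerol 45.08 g; disodium phosphate 29.38 g; potassium chloride 5.18 g; L-arginine 1.52 g; calcium pantothenate 3.18 mg; magnesium chloride hexahydrate 1.21 g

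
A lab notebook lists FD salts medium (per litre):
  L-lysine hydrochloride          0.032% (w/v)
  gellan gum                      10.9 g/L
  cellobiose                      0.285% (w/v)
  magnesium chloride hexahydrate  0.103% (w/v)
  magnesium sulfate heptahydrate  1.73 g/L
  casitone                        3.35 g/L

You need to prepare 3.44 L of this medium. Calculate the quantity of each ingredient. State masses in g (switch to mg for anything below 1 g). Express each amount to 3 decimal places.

L-lysine hydrochloride 1.101 g; gellan gum 37.496 g; cellobiose 9.804 g; magnesium chloride hexahydrate 3.543 g; magnesium sulfate heptahydrate 5.951 g; casitone 11.524 g

Scale factor relative to 1 L: 3.44.
L-lysine hydrochloride: 0.032% w/v = 0.32 g/L → 0.32 × 3.44 L = 1.101 g
gellan gum: 10.9 g/L × 3.44 L = 37.496 g
cellobiose: 0.285% w/v = 2.85 g/L → 2.85 × 3.44 L = 9.804 g
magnesium chloride hexahydrate: 0.103% w/v = 1.03 g/L → 1.03 × 3.44 L = 3.543 g
magnesium sulfate heptahydrate: 1.73 g/L × 3.44 L = 5.951 g
casitone: 3.35 g/L × 3.44 L = 11.524 g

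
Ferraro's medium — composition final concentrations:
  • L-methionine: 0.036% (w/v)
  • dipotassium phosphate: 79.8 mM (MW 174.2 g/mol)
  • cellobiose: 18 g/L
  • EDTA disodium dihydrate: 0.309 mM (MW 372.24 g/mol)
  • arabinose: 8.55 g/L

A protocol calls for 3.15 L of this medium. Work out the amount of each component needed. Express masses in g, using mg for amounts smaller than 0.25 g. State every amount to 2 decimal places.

L-methionine 1.13 g; dipotassium phosphate 43.79 g; cellobiose 56.70 g; EDTA disodium dihydrate 0.36 g; arabinose 26.93 g

Scale factor relative to 1 L: 3.15.
L-methionine: 0.036 g per 100 mL × 3150 mL ÷ 100 = 1.13 g
dipotassium phosphate: 79.8 mmol/L × 174.2 g/mol × 3.15 L ÷ 1000 = 43.79 g
cellobiose: 18 g/L × 3.15 L = 56.70 g
EDTA disodium dihydrate: 0.309 mmol/L × 372.24 g/mol × 3.15 L ÷ 1000 = 0.36 g
arabinose: 8.55 g/L × 3.15 L = 26.93 g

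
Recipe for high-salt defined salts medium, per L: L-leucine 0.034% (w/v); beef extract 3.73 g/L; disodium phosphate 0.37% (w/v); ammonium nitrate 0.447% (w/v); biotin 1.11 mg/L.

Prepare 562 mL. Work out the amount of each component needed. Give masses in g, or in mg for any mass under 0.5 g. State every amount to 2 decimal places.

Working volume: 562 mL = 0.562 L.
L-leucine: 0.034% w/v = 0.34 g/L → 0.34 × 0.562 L = 0.19108 g = 191.08 mg
beef extract: 3.73 g/L × 0.562 L = 2.10 g
disodium phosphate: 0.37% w/v = 3.7 g/L → 3.7 × 0.562 L = 2.08 g
ammonium nitrate: 0.447% w/v = 4.47 g/L → 4.47 × 0.562 L = 2.51 g
biotin: 1.11 mg/L × 0.562 L = 0.62 mg

L-leucine 191.08 mg; beef extract 2.10 g; disodium phosphate 2.08 g; ammonium nitrate 2.51 g; biotin 0.62 mg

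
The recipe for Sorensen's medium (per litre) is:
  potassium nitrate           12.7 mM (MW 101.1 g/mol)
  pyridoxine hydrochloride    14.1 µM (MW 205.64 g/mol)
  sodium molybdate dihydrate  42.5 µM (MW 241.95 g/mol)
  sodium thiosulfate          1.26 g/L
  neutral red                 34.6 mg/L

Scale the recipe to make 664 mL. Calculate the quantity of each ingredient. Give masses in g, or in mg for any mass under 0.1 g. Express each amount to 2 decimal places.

Working volume: 664 mL = 0.664 L.
potassium nitrate: 12.7 mmol/L × 101.1 g/mol × 0.664 L ÷ 1000 = 0.85 g
pyridoxine hydrochloride: 14.1 µmol/L × 205.64 g/mol × 0.664 L ÷ 1000 = 1.93 mg
sodium molybdate dihydrate: 42.5 µmol/L × 241.95 g/mol × 0.664 L ÷ 1000 = 6.83 mg
sodium thiosulfate: 1.26 g/L × 0.664 L = 0.84 g
neutral red: 34.6 mg/L × 0.664 L = 22.97 mg

potassium nitrate 0.85 g; pyridoxine hydrochloride 1.93 mg; sodium molybdate dihydrate 6.83 mg; sodium thiosulfate 0.84 g; neutral red 22.97 mg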